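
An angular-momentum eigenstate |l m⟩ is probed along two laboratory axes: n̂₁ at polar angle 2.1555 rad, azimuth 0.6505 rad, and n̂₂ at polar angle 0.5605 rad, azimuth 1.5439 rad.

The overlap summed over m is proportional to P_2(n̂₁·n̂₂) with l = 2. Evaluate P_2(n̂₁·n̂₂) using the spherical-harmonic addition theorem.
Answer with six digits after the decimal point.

-0.446047

Term-by-term m-sum for l=2 (normalisation 4π/5 = 2.513274):
  [-2]  conj(Y_{2,-2})(Ω₁) = 0.07159 + 0.25888j ; Y_{2,-2}(Ω₂) = -0.10901 - 0.00587j ; Δ = -0.00628 - 0.02864j
  [-1]  conj(Y_{2,-1})(Ω₁) = -0.28296 - 0.21533j ; Y_{2,-1}(Ω₂) = 0.00935 - 0.34773j ; Δ = -0.07752 + 0.09638j
  [+0]  conj(Y_{2,0})(Ω₁) = -0.02714 + 0.00000j ; Y_{2,0}(Ω₂) = 0.36339 + 0.00000j ; Δ = -0.00986 + 0.00000j
  [+1]  conj(Y_{2,1})(Ω₁) = 0.28296 - 0.21533j ; Y_{2,1}(Ω₂) = -0.00935 - 0.34773j ; Δ = -0.07752 - 0.09638j
  [+2]  conj(Y_{2,2})(Ω₁) = 0.07159 - 0.25888j ; Y_{2,2}(Ω₂) = -0.10901 + 0.00587j ; Δ = -0.00628 + 0.02864j
Σ over m = -0.17748 - 0.00000j; ×(4π/5) → -0.44605 - 0.00000j. Real part: -0.446047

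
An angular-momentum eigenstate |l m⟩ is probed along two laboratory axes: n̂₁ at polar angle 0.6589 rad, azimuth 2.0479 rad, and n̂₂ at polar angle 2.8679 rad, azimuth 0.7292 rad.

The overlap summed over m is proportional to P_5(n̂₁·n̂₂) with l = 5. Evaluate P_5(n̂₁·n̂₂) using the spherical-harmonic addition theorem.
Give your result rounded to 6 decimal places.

Expand P_5 via completeness: Σ_{m} conj(Y_{5,m}) at Ω₁ times Y_{5,m} at Ω₂ —
  term(m=-5) = +0.000025+0.000008i   from Y*(Ω₁)=-0.027393-0.029049i, Y(Ω₂)=-0.000586+0.000324i
  term(m=-4) = -0.000656+0.001040i   from Y*(Ω₁)=-0.054012+0.153853i, Y(Ω₂)=+0.007352+0.001681i
  term(m=-3) = -0.012642-0.013401i   from Y*(Ω₁)=+0.363738-0.051068i, Y(Ω₂)=-0.029012-0.040915i
  term(m=-2) = +0.081733-0.045097i   from Y*(Ω₁)=-0.254281-0.358763i, Y(Ω₂)=-0.023810+0.210944i
  term(m=-1) = +0.011688+0.045375i   from Y*(Ω₁)=-0.040971+0.079258i, Y(Ω₂)=+0.391622-0.349906i
  term(m=+0) = +0.182952+0.000000i   from Y*(Ω₁)=-0.382754-0.000000i, Y(Ω₂)=-0.477988+0.000000i
  term(m=+1) = +0.011688-0.045375i   from Y*(Ω₁)=+0.040971+0.079258i, Y(Ω₂)=-0.391622-0.349906i
  term(m=+2) = +0.081733+0.045097i   from Y*(Ω₁)=-0.254281+0.358763i, Y(Ω₂)=-0.023810-0.210944i
  term(m=+3) = -0.012642+0.013401i   from Y*(Ω₁)=-0.363738-0.051068i, Y(Ω₂)=+0.029012-0.040915i
  term(m=+4) = -0.000656-0.001040i   from Y*(Ω₁)=-0.054012-0.153853i, Y(Ω₂)=+0.007352-0.001681i
  term(m=+5) = +0.000025-0.000008i   from Y*(Ω₁)=+0.027393-0.029049i, Y(Ω₂)=+0.000586+0.000324i
Total Σ_m = +0.343248+0.000000i. Multiply by 1.142397: +0.392126+0.000000i. P_5(cos γ) = 0.392126

0.392126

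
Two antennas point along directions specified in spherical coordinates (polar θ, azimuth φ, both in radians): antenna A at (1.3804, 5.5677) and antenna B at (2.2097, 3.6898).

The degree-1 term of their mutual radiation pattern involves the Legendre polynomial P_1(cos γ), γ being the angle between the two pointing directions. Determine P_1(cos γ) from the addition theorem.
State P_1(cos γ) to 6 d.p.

-0.351137

Expand P_1 via completeness: Σ_{m} conj(Y_{1,m}) at Ω₁ times Y_{1,m} at Ω₂ —
  m=-1: (0.256058, -0.222543) × (-0.236703, 0.144541) = (-0.028443, 0.089688)  (running Σ = (-0.028443, 0.089688))
  m=0: (0.092467, -0.000000) × (-0.291361, 0.000000) = (-0.026941, 0.000000)  (running Σ = (-0.055385, 0.089688))
  m=1: (-0.256058, -0.222543) × (0.236703, 0.144541) = (-0.028443, -0.089688)  (running Σ = (-0.083828, 0.000000))
Total Σ_m = (-0.083828, 0.000000). Multiply by 4.188790: (-0.351137, 0.000000). P_1(cos γ) = -0.351137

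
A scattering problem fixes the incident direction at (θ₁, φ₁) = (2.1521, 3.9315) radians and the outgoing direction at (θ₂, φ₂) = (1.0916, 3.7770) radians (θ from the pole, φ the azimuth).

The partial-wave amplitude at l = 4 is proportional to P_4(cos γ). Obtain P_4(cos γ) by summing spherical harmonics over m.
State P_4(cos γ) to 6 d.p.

Addition theorem: P_4(cos γ) = (4π/9) Σ_m Y*_{lm}(Ω₁) Y_{lm}(Ω₂), m = −4…4:
  m=-4: -0.215861-0.003894i × -0.226463-0.154920i = +0.048281+0.034323i  (running Σ = +0.048281+0.034323i)
  m=-3: -0.287514+0.279839i × +0.132734+0.380766i = -0.144716-0.072331i  (running Σ = -0.096435-0.038008i)
  m=-2: -0.002340+0.259507i × +0.037991-0.122822i = +0.031784+0.010146i  (running Σ = -0.064650-0.027862i)
  m=-1: -0.135911-0.137142i × +0.235528-0.173685i = -0.055830-0.008695i  (running Σ = -0.120481-0.036557i)
  m=0: -0.302933-0.000000i × -0.189967+0.000000i = +0.057547+0.000000i  (running Σ = -0.062933-0.036557i)
  m=1: +0.135911-0.137142i × -0.235528-0.173685i = -0.055830+0.008695i  (running Σ = -0.118764-0.027862i)
  m=2: -0.002340-0.259507i × +0.037991+0.122822i = +0.031784-0.010146i  (running Σ = -0.086979-0.038008i)
  m=3: +0.287514+0.279839i × -0.132734+0.380766i = -0.144716+0.072331i  (running Σ = -0.231695+0.034323i)
  m=4: -0.215861+0.003894i × -0.226463+0.154920i = +0.048281-0.034323i  (running Σ = -0.183414+0.000000i)
Total Σ_m = -0.183414+0.000000i. Multiply by 1.396263: -0.256094+0.000000i. P_4(cos γ) = -0.256094

-0.256094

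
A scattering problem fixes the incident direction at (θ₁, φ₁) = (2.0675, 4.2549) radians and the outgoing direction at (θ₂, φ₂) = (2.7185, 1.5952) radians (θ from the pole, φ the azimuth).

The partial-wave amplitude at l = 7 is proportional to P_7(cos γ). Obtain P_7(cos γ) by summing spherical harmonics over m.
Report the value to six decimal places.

Expand P_7 via completeness: Σ_{m} conj(Y_{7,m}) at Ω₁ times Y_{7,m} at Ω₂ —
  m=-7: -0.012340-0.202614i × +0.000167+0.000969i = +0.000194-0.000046i  (running Σ = +0.000194-0.000046i)
  m=-6: -0.379717-0.159048i × +0.008086-0.001192i = -0.003260-0.000833i  (running Σ = -0.003066-0.000879i)
  m=-5: -0.283652+0.247105i × -0.005111-0.041682i = +0.011750+0.010560i  (running Σ = +0.008684+0.009681i)
  m=-4: -0.002567-0.009682i × -0.147781+0.014472i = +0.000519+0.001394i  (running Σ = +0.009204+0.011075i)
  m=-3: -0.340027-0.068336i × +0.026312+0.358760i = +0.015569-0.123786i  (running Σ = +0.024773-0.112711i)
  m=-2: -0.091543+0.118976i × +0.537934-0.026276i = -0.046118+0.066407i  (running Σ = -0.021345-0.046305i)
  m=-1: -0.127845-0.259677i × -0.007440-0.304823i = -0.078204+0.040902i  (running Σ = -0.099549-0.005403i)
  m=0: -0.189343-0.000000i × +0.347893+0.000000i = -0.065871-0.000000i  (running Σ = -0.165420-0.005403i)
  m=1: +0.127845-0.259677i × +0.007440-0.304823i = -0.078204-0.040902i  (running Σ = -0.243625-0.046305i)
  m=2: -0.091543-0.118976i × +0.537934+0.026276i = -0.046118-0.066407i  (running Σ = -0.289743-0.112711i)
  m=3: +0.340027-0.068336i × -0.026312+0.358760i = +0.015569+0.123786i  (running Σ = -0.274173+0.011075i)
  m=4: -0.002567+0.009682i × -0.147781-0.014472i = +0.000519-0.001394i  (running Σ = -0.273654+0.009681i)
  m=5: +0.283652+0.247105i × +0.005111-0.041682i = +0.011750-0.010560i  (running Σ = -0.261904-0.000879i)
  m=6: -0.379717+0.159048i × +0.008086+0.001192i = -0.003260+0.000833i  (running Σ = -0.265164-0.000046i)
  m=7: +0.012340-0.202614i × -0.000167+0.000969i = +0.000194+0.000046i  (running Σ = -0.264970+0.000000i)
Σ over m = -0.264970+0.000000i; ×(4π/15) → -0.221981+0.000000i. Real part: -0.221981

-0.221981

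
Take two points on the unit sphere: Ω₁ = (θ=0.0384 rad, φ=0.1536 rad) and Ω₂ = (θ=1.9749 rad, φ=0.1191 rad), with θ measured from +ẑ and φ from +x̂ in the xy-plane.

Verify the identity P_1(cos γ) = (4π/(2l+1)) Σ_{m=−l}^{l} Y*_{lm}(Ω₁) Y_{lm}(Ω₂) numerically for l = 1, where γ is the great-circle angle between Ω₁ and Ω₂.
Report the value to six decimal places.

Summing Y*_{l m}(θ₁,φ₁)·Y_{l m}(θ₂,φ₂) over m ∈ [−1, 1]; prefactor 4π/(2·1+1) = 4.188790:
  m=-1: Y*=+0.013108+0.002029i  Y=+0.315416-0.037745i  product +0.004211+0.000145i
  m=+0: Y*=+0.488242-0.000000i  Y=-0.192116+0.000000i  product -0.093799+0.000000i
  m=+1: Y*=-0.013108+0.002029i  Y=-0.315416-0.037745i  product +0.004211-0.000145i
Σ over m = -0.085377+0.000000i; ×(4π/3) → -0.357628+0.000000i. Real part: -0.357628

-0.357628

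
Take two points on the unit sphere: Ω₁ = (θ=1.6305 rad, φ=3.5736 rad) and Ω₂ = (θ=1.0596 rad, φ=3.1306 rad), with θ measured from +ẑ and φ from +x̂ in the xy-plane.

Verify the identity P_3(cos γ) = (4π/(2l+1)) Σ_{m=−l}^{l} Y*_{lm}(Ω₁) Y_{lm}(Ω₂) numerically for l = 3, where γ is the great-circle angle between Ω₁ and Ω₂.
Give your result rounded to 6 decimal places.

-0.049954

Summing Y*_{l m}(θ₁,φ₁)·Y_{l m}(θ₂,φ₂) over m ∈ [−3, 3]; prefactor 4π/(2·3+1) = 1.795196:
  m=-3: -0.11260 - 0.39943j × -0.27664 - 0.00913j = 0.02751 + 0.11153j  (running Σ = 0.02751 + 0.11153j)
  m=-2: -0.03946 - 0.04621j × 0.38022 + 0.00836j = -0.01462 - 0.01790j  (running Σ = 0.01289 + 0.09363j)
  m=-1: 0.28775 + 0.13267j × -0.05544 - 0.00061j = -0.01587 - 0.00753j  (running Σ = -0.00298 + 0.08610j)
  m=0: 0.06640 + 0.00000j × -0.32922 + 0.00000j = -0.02186 + 0.00000j  (running Σ = -0.02484 + 0.08610j)
  m=1: -0.28775 + 0.13267j × 0.05544 - 0.00061j = -0.01587 + 0.00753j  (running Σ = -0.04071 + 0.09363j)
  m=2: -0.03946 + 0.04621j × 0.38022 - 0.00836j = -0.01462 + 0.01790j  (running Σ = -0.05533 + 0.11153j)
  m=3: 0.11260 - 0.39943j × 0.27664 - 0.00913j = 0.02751 - 0.11153j  (running Σ = -0.02783 + 0.00000j)
Σ over m = -0.02783 + 0.00000j; ×(4π/7) → -0.04995 + 0.00000j. Real part: -0.049954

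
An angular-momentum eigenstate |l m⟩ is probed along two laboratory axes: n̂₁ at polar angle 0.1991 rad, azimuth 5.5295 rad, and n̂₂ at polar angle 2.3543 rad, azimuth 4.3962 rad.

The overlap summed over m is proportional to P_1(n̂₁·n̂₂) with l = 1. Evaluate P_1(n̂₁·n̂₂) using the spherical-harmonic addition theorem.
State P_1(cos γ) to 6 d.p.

Term-by-term m-sum for l=1 (normalisation 4π/3 = 4.188790):
  term(m=-1) = +0.007086+0.015150i   from Y*(Ω₁)=+0.049827-0.046763i, Y(Ω₂)=-0.076108+0.232630i
  term(m=+0) = -0.165161+0.000000i   from Y*(Ω₁)=+0.478950-0.000000i, Y(Ω₂)=-0.344839+0.000000i
  term(m=+1) = +0.007086-0.015150i   from Y*(Ω₁)=-0.049827-0.046763i, Y(Ω₂)=+0.076108+0.232630i
Accumulated sum -0.150988+0.000000i; after 4π/(2l+1) scaling, -0.632458+0.000000i ⇒ P_1 = -0.632458

-0.632458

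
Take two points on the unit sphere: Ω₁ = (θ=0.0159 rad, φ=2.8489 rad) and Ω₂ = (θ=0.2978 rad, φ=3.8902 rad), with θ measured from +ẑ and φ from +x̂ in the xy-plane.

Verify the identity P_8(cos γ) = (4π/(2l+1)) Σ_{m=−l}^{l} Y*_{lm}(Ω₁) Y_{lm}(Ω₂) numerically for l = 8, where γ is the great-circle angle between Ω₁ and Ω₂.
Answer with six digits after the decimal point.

-0.032143

Addition theorem: P_8(cos γ) = (4π/17) Σ_m Y*_{lm}(Ω₁) Y_{lm}(Ω₂), m = −8…8:
  [-8]  conj(Y_{8,-8})(Ω₁) = -0.00000 - 0.00000j ; Y_{8,-8}(Ω₂) = 0.00003 + 0.00001j ; Δ = -0.00000 - 0.00000j
  [-7]  conj(Y_{8,-7})(Ω₁) = 0.00000 + 0.00000j ; Y_{8,-7}(Ω₂) = -0.00019 - 0.00032j ; Δ = 0.00000 - 0.00000j
  [-6]  conj(Y_{8,-6})(Ω₁) = -0.00000 - 0.00000j ; Y_{8,-6}(Ω₂) = -0.00067 + 0.00298j ; Δ = 0.00000 + 0.00000j
  [-5]  conj(Y_{8,-5})(Ω₁) = -0.00000 + 0.00000j ; Y_{8,-5}(Ω₂) = 0.01493 - 0.01024j ; Δ = 0.00000 + 0.00000j
  [-4]  conj(Y_{8,-4})(Ω₁) = 0.00000 - 0.00000j ; Y_{8,-4}(Ω₂) = -0.07820 - 0.01159j ; Δ = -0.00000 + 0.00000j
  [-3]  conj(Y_{8,-3})(Ω₁) = -0.00004 + 0.00004j ; Y_{8,-3}(Ω₂) = 0.15571 + 0.19452j ; Δ = -0.00001 - 0.00000j
  [-2]  conj(Y_{8,-2})(Ω₁) = 0.00217 - 0.00144j ; Y_{8,-2}(Ω₂) = 0.03854 - 0.52276j ; Δ = -0.00067 - 0.00119j
  [-1]  conj(Y_{8,-1})(Ω₁) = -0.07495 + 0.02259j ; Y_{8,-1}(Ω₂) = -0.42094 + 0.39105j ; Δ = 0.02272 - 0.03882j
  [+0]  conj(Y_{8,0})(Ω₁) = 1.15782 + 0.00000j ; Y_{8,0}(Ω₂) = -0.07562 + 0.00000j ; Δ = -0.08756 + 0.00000j
  [+1]  conj(Y_{8,1})(Ω₁) = 0.07495 + 0.02259j ; Y_{8,1}(Ω₂) = 0.42094 + 0.39105j ; Δ = 0.02272 + 0.03882j
  [+2]  conj(Y_{8,2})(Ω₁) = 0.00217 + 0.00144j ; Y_{8,2}(Ω₂) = 0.03854 + 0.52276j ; Δ = -0.00067 + 0.00119j
  [+3]  conj(Y_{8,3})(Ω₁) = 0.00004 + 0.00004j ; Y_{8,3}(Ω₂) = -0.15571 + 0.19452j ; Δ = -0.00001 + 0.00000j
  [+4]  conj(Y_{8,4})(Ω₁) = 0.00000 + 0.00000j ; Y_{8,4}(Ω₂) = -0.07820 + 0.01159j ; Δ = -0.00000 - 0.00000j
  [+5]  conj(Y_{8,5})(Ω₁) = 0.00000 + 0.00000j ; Y_{8,5}(Ω₂) = -0.01493 - 0.01024j ; Δ = 0.00000 - 0.00000j
  [+6]  conj(Y_{8,6})(Ω₁) = -0.00000 + 0.00000j ; Y_{8,6}(Ω₂) = -0.00067 - 0.00298j ; Δ = 0.00000 - 0.00000j
  [+7]  conj(Y_{8,7})(Ω₁) = -0.00000 + 0.00000j ; Y_{8,7}(Ω₂) = 0.00019 - 0.00032j ; Δ = 0.00000 + 0.00000j
  [+8]  conj(Y_{8,8})(Ω₁) = -0.00000 + 0.00000j ; Y_{8,8}(Ω₂) = 0.00003 - 0.00001j ; Δ = -0.00000 + 0.00000j
Accumulated sum -0.04348 - 0.00000j; after 4π/(2l+1) scaling, -0.03214 - 0.00000j ⇒ P_8 = -0.032143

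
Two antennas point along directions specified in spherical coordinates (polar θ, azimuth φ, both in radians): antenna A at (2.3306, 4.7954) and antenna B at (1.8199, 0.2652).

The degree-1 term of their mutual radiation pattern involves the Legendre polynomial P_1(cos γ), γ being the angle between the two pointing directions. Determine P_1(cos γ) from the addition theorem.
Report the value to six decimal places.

0.042510

Expand P_1 via completeness: Σ_{m} conj(Y_{1,m}) at Ω₁ times Y_{1,m} at Ω₂ —
  term(m=-1) = -0.015195-0.082478i   from Y*(Ω₁)=+0.020768-0.249611i, Y(Ω₂)=+0.323124-0.087760i
  term(m=+0) = +0.040539+0.000000i   from Y*(Ω₁)=-0.336539-0.000000i, Y(Ω₂)=-0.120458+0.000000i
  term(m=+1) = -0.015195+0.082478i   from Y*(Ω₁)=-0.020768-0.249611i, Y(Ω₂)=-0.323124-0.087760i
Accumulated sum +0.010149+0.000000i; after 4π/(2l+1) scaling, +0.042510+0.000000i ⇒ P_1 = 0.042510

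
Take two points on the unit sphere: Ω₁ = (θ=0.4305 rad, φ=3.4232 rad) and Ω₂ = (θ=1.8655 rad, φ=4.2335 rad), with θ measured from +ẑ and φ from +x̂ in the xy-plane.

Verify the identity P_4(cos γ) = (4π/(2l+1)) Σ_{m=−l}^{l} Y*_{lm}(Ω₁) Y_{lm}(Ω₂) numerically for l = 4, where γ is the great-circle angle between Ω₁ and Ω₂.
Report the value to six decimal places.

0.374521

Term-by-term m-sum for l=4 (normalisation 4π/9 = 1.396263):
  m=-4: Y*=0.00577 + 0.01212j  Y=-0.12539 + 0.34918j  product -0.00496 + 0.00050j
  m=-3: Y*=-0.05488 - 0.06183j  Y=-0.31567 + 0.04260j  product 0.01996 + 0.01718j
  m=-2: Y*=0.23552 + 0.14871j  Y=0.07216 + 0.10258j  product 0.00174 + 0.03489j
  m=-1: Y*=-0.47928 - 0.13865j  Y=-0.14598 + 0.28117j  product 0.10895 - 0.11452j
  m=+0: Y*=0.22164 + 0.00000j  Y=0.07597 + 0.00000j  product 0.01684 + 0.00000j
  m=+1: Y*=0.47928 - 0.13865j  Y=0.14598 + 0.28117j  product 0.10895 + 0.11452j
  m=+2: Y*=0.23552 - 0.14871j  Y=0.07216 - 0.10258j  product 0.00174 - 0.03489j
  m=+3: Y*=0.05488 - 0.06183j  Y=0.31567 + 0.04260j  product 0.01996 - 0.01718j
  m=+4: Y*=0.00577 - 0.01212j  Y=-0.12539 - 0.34918j  product -0.00496 - 0.00050j
Total Σ_m = 0.26823 + 0.00000j. Multiply by 1.396263: 0.37452 + 0.00000j. P_4(cos γ) = 0.374521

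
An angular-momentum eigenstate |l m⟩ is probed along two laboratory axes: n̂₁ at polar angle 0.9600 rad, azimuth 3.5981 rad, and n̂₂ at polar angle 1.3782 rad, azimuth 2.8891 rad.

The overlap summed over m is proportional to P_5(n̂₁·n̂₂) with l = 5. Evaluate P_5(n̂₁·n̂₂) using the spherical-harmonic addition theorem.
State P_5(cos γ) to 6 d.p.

-0.392238

Summing Y*_{l m}(θ₁,φ₁)·Y_{l m}(θ₂,φ₂) over m ∈ [−5, 5]; prefactor 4π/(2·5+1) = 1.142397:
  m=-5: Y*=(0.111837, -0.129657)  Y=(-0.128302, -0.402844)  product (-0.066580, -0.028417)
  m=-4: Y*=(-0.095707, 0.366801)  Y=(0.138675, 0.220786)  product (-0.094256, 0.029736)
  m=-3: Y*=(-0.074532, -0.365286)  Y=(0.159300, 0.150644)  product (0.043155, -0.069418)
  m=-2: Y*=(-0.005274, -0.006826)  Y=(-0.243440, -0.134572)  product (0.000365, 0.002371)
  m=-1: Y*=(0.313910, 0.154163)  Y=(-0.156844, -0.040466)  product (-0.042997, -0.036882)
  m=+0: Y*=(-0.081070, -0.000000)  Y=(0.280262, 0.000000)  product (-0.022721, -0.000000)
  m=+1: Y*=(-0.313910, 0.154163)  Y=(0.156844, -0.040466)  product (-0.042997, 0.036882)
  m=+2: Y*=(-0.005274, 0.006826)  Y=(-0.243440, 0.134572)  product (0.000365, -0.002371)
  m=+3: Y*=(0.074532, -0.365286)  Y=(-0.159300, 0.150644)  product (0.043155, 0.069418)
  m=+4: Y*=(-0.095707, -0.366801)  Y=(0.138675, -0.220786)  product (-0.094256, -0.029736)
  m=+5: Y*=(-0.111837, -0.129657)  Y=(0.128302, -0.402844)  product (-0.066580, 0.028417)
Total Σ_m = (-0.343347, 0.000000). Multiply by 1.142397: (-0.392238, 0.000000). P_5(cos γ) = -0.392238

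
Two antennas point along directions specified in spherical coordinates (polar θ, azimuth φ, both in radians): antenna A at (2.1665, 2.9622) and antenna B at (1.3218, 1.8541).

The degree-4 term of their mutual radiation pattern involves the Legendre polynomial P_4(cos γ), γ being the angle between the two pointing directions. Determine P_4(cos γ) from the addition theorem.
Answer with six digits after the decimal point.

0.204022

Expand P_4 via completeness: Σ_{m} conj(Y_{4,m}) at Ω₁ times Y_{4,m} at Ω₂ —
  [-4]  conj(Y_{4,-4})(Ω₁) = (0.156523, -0.136610) ; Y_{4,-4}(Ω₂) = (0.165439, -0.353631) ; Δ = (-0.022415, -0.077952)
  [-3]  conj(Y_{4,-3})(Ω₁) = (0.342012, -0.204166) ; Y_{4,-3}(Ω₂) = (0.210931, 0.185332) ; Δ = (0.109979, 0.020321)
  [-2]  conj(Y_{4,-2})(Ω₁) = (0.258343, -0.096883) ; Y_{4,-2}(Ω₂) = (0.152410, -0.096962) ; Δ = (0.029980, -0.039815)
  [-1]  conj(Y_{4,-1})(Ω₁) = (-0.172144, 0.031217) ; Y_{4,-1}(Ω₂) = (0.081324, 0.279336) ; Δ = (-0.022720, -0.045547)
  [+0]  conj(Y_{4,0})(Ω₁) = (-0.314788, -0.000000) ; Y_{4,0}(Ω₂) = (0.138286, 0.000000) ; Δ = (-0.043531, -0.000000)
  [+1]  conj(Y_{4,1})(Ω₁) = (0.172144, 0.031217) ; Y_{4,1}(Ω₂) = (-0.081324, 0.279336) ; Δ = (-0.022720, 0.045547)
  [+2]  conj(Y_{4,2})(Ω₁) = (0.258343, 0.096883) ; Y_{4,2}(Ω₂) = (0.152410, 0.096962) ; Δ = (0.029980, 0.039815)
  [+3]  conj(Y_{4,3})(Ω₁) = (-0.342012, -0.204166) ; Y_{4,3}(Ω₂) = (-0.210931, 0.185332) ; Δ = (0.109979, -0.020321)
  [+4]  conj(Y_{4,4})(Ω₁) = (0.156523, 0.136610) ; Y_{4,4}(Ω₂) = (0.165439, 0.353631) ; Δ = (-0.022415, 0.077952)
Accumulated sum (0.146120, 0.000000); after 4π/(2l+1) scaling, (0.204022, 0.000000) ⇒ P_4 = 0.204022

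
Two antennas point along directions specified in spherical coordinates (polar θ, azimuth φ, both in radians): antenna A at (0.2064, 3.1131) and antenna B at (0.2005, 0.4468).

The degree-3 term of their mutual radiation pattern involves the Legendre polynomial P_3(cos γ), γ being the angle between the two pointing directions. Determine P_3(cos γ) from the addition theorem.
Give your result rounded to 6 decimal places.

Summing Y*_{l m}(θ₁,φ₁)·Y_{l m}(θ₂,φ₂) over m ∈ [−3, 3]; prefactor 4π/(2·3+1) = 1.795196:
  m=-3: -0.00358 + 0.00031j × 0.00075 - 0.00321j = -0.00000 + 0.00001j  (running Σ = -0.00000 + 0.00001j)
  m=-2: 0.04194 - 0.00239j × 0.02489 - 0.03096j = 0.00097 - 0.00136j  (running Σ = 0.00097 - 0.00135j)
  m=-1: -0.25092 + 0.00715j × 0.22067 - 0.10573j = -0.05461 + 0.02811j  (running Σ = -0.05365 + 0.02676j)
  m=0: 0.65381 + 0.00000j × 0.65887 + 0.00000j = 0.43078 + 0.00000j  (running Σ = 0.37713 + 0.02676j)
  m=1: 0.25092 + 0.00715j × -0.22067 - 0.10573j = -0.05461 - 0.02811j  (running Σ = 0.32252 - 0.00135j)
  m=2: 0.04194 + 0.00239j × 0.02489 + 0.03096j = 0.00097 + 0.00136j  (running Σ = 0.32349 + 0.00001j)
  m=3: 0.00358 + 0.00031j × -0.00075 - 0.00321j = -0.00000 - 0.00001j  (running Σ = 0.32349 - 0.00000j)
Total Σ_m = 0.32349 - 0.00000j. Multiply by 1.795196: 0.58072 - 0.00000j. P_3(cos γ) = 0.580721

0.580721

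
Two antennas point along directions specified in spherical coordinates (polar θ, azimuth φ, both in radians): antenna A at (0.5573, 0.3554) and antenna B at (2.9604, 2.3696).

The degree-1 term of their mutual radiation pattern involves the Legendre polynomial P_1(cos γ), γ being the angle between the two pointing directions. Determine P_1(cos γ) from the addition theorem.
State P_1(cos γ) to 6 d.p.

Addition theorem: P_1(cos γ) = (4π/3) Σ_m Y*_{lm}(Ω₁) Y_{lm}(Ω₂), m = −1…1:
  m=-1: +0.171311+0.063584i × -0.044610-0.043430i = -0.004881-0.010276i  (running Σ = -0.004881-0.010276i)
  m=0: +0.414670-0.000000i × -0.480604+0.000000i = -0.199292+0.000000i  (running Σ = -0.204173-0.010276i)
  m=1: -0.171311+0.063584i × +0.044610-0.043430i = -0.004881+0.010276i  (running Σ = -0.209054+0.000000i)
Total Σ_m = -0.209054+0.000000i. Multiply by 4.188790: -0.875682+0.000000i. P_1(cos γ) = -0.875682

-0.875682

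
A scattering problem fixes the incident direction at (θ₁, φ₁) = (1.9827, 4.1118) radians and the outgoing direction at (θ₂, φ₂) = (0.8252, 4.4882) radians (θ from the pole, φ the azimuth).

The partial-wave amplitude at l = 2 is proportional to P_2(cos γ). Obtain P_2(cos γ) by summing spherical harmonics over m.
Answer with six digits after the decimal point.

Addition theorem: P_2(cos γ) = (4π/5) Σ_m Y*_{lm}(Ω₁) Y_{lm}(Ω₂), m = −2…2:
  m=-2: (-0.117178, 0.302455) × (-0.187886, -0.090384) = (0.049353, -0.046236)  (running Σ = (0.049353, -0.046236))
  m=-1: (0.160171, 0.233826) × (-0.085603, 0.375415) = (-0.101493, 0.040114)  (running Σ = (-0.052140, -0.006122))
  m=0: (-0.163735, -0.000000) × (0.120076, 0.000000) = (-0.019661, -0.000000)  (running Σ = (-0.071800, -0.006122))
  m=1: (-0.160171, 0.233826) × (0.085603, 0.375415) = (-0.101493, -0.040114)  (running Σ = (-0.173293, -0.046236))
  m=2: (-0.117178, -0.302455) × (-0.187886, 0.090384) = (0.049353, 0.046236)  (running Σ = (-0.123940, 0.000000))
Total Σ_m = (-0.123940, 0.000000). Multiply by 2.513274: (-0.311495, 0.000000). P_2(cos γ) = -0.311495

-0.311495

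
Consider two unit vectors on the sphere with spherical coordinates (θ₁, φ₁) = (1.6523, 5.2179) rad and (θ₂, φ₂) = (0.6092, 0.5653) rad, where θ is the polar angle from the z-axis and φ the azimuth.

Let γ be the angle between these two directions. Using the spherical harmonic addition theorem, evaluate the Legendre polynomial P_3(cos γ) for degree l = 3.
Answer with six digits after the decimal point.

Expand P_3 via completeness: Σ_{m} conj(Y_{3,m}) at Ω₁ times Y_{3,m} at Ω₂ —
  [-3]  conj(Y_{3,-3})(Ω₁) = -0.41247 + 0.02240j ; Y_{3,-3}(Ω₂) = -0.00975 - 0.07756j ; Δ = 0.00576 + 0.03177j
  [-2]  conj(Y_{3,-2})(Ω₁) = 0.04389 + 0.07004j ; Y_{3,-2}(Ω₂) = 0.11694 - 0.24827j ; Δ = 0.02252 - 0.00271j
  [-1]  conj(Y_{3,-1})(Ω₁) = -0.15081 + 0.27248j ; Y_{3,-1}(Ω₂) = 0.36898 - 0.23407j ; Δ = 0.00813 + 0.13584j
  [+0]  conj(Y_{3,0})(Ω₁) = 0.09014 + 0.00000j ; Y_{3,0}(Ω₂) = 0.11105 + 0.00000j ; Δ = 0.01001 + 0.00000j
  [+1]  conj(Y_{3,1})(Ω₁) = 0.15081 + 0.27248j ; Y_{3,1}(Ω₂) = -0.36898 - 0.23407j ; Δ = 0.00813 - 0.13584j
  [+2]  conj(Y_{3,2})(Ω₁) = 0.04389 - 0.07004j ; Y_{3,2}(Ω₂) = 0.11694 + 0.24827j ; Δ = 0.02252 + 0.00271j
  [+3]  conj(Y_{3,3})(Ω₁) = 0.41247 + 0.02240j ; Y_{3,3}(Ω₂) = 0.00975 - 0.07756j ; Δ = 0.00576 - 0.03177j
Σ over m = 0.08283 - 0.00000j; ×(4π/7) → 0.14870 - 0.00000j. Real part: 0.148705

0.148705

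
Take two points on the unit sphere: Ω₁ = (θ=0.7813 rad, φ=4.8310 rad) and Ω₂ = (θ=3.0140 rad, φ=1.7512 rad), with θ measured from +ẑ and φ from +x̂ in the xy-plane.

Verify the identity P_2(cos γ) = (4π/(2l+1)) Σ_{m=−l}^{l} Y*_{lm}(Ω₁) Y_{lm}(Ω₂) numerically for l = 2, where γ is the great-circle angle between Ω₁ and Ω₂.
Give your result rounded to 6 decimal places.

Term-by-term m-sum for l=2 (normalisation 4π/5 = 2.513274):
  m=-2: -0.186190-0.045016i × -0.005852+0.002208i = +0.001189-0.000148i  (running Σ = +0.001189-0.000148i)
  m=-1: +0.045707-0.383547i × +0.017495+0.095923i = +0.037591-0.002326i  (running Σ = +0.038780-0.002473i)
  m=0: +0.161573-0.000000i × +0.615463+0.000000i = +0.099442+0.000000i  (running Σ = +0.138222-0.002473i)
  m=1: -0.045707-0.383547i × -0.017495+0.095923i = +0.037591+0.002326i  (running Σ = +0.175812-0.000148i)
  m=2: -0.186190+0.045016i × -0.005852-0.002208i = +0.001189+0.000148i  (running Σ = +0.177001+0.000000i)
Accumulated sum +0.177001+0.000000i; after 4π/(2l+1) scaling, +0.444853+0.000000i ⇒ P_2 = 0.444853

0.444853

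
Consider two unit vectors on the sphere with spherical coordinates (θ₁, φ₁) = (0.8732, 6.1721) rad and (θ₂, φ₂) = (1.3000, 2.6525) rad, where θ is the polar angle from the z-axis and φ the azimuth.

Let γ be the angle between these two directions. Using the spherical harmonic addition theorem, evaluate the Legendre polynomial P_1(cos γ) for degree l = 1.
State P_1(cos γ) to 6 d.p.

-0.514491

Expand P_1 via completeness: Σ_{m} conj(Y_{1,m}) at Ω₁ times Y_{1,m} at Ω₂ —
  m=-1: (0.263151, -0.029353) × (-0.293874, -0.156407) = (-0.081924, -0.032532)  (running Σ = (-0.081924, -0.032532))
  m=0: (0.313867, -0.000000) × (0.130701, 0.000000) = (0.041023, 0.000000)  (running Σ = (-0.040902, -0.032532))
  m=1: (-0.263151, -0.029353) × (0.293874, -0.156407) = (-0.081924, 0.032532)  (running Σ = (-0.122826, 0.000000))
Accumulated sum (-0.122826, 0.000000); after 4π/(2l+1) scaling, (-0.514491, 0.000000) ⇒ P_1 = -0.514491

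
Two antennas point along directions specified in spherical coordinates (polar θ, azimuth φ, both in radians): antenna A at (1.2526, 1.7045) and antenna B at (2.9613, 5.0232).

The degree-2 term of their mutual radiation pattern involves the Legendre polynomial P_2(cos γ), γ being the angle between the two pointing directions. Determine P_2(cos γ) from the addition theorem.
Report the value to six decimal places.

Summing Y*_{l m}(θ₁,φ₁)·Y_{l m}(θ₂,φ₂) over m ∈ [−2, 2]; prefactor 4π/(2·2+1) = 2.513274:
  [-2]  conj(Y_{2,-2})(Ω₁) = -0.336082-0.092076i ; Y_{2,-2}(Ω₂) = -0.010097+0.007233i ; Δ = +0.004059-0.001501i
  [-1]  conj(Y_{2,-1})(Ω₁) = -0.030602+0.227513i ; Y_{2,-1}(Ω₂) = -0.041680-0.129756i ; Δ = +0.030797-0.005512i
  [+0]  conj(Y_{2,0})(Ω₁) = -0.222782-0.000000i ; Y_{2,0}(Ω₂) = +0.600359+0.000000i ; Δ = -0.133749-0.000000i
  [+1]  conj(Y_{2,1})(Ω₁) = +0.030602+0.227513i ; Y_{2,1}(Ω₂) = +0.041680-0.129756i ; Δ = +0.030797+0.005512i
  [+2]  conj(Y_{2,2})(Ω₁) = -0.336082+0.092076i ; Y_{2,2}(Ω₂) = -0.010097-0.007233i ; Δ = +0.004059+0.001501i
Total Σ_m = -0.064037-0.000000i. Multiply by 2.513274: -0.160943-0.000000i. P_2(cos γ) = -0.160943

-0.160943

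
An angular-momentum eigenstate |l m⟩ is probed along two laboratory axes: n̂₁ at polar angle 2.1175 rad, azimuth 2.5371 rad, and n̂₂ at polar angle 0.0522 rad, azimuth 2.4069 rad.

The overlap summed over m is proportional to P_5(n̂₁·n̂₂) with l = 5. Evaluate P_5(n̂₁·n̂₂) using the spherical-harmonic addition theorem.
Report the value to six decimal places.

-0.143351

Summing Y*_{l m}(θ₁,φ₁)·Y_{l m}(θ₂,φ₂) over m ∈ [−5, 5]; prefactor 4π/(2·5+1) = 1.142397:
  term(m=-5) = +0.000000+0.000000i   from Y*(Ω₁)=+0.209633+0.025092i, Y(Ω₂)=+0.000000+0.000000i
  term(m=-4) = -0.000004-0.000002i   from Y*(Ω₁)=+0.304499+0.269024i, Y(Ω₂)=-0.000011+0.000002i
  term(m=-3) = +0.000112+0.000046i   from Y*(Ω₁)=+0.074231+0.299850i, Y(Ω₂)=+0.000232-0.000316i
  term(m=-2) = +0.001079+0.000287i   from Y*(Ω₁)=+0.043057-0.113765i, Y(Ω₂)=+0.000929+0.009130i
  term(m=-1) = -0.044897-0.005879i   from Y*(Ω₁)=+0.281351-0.194344i, Y(Ω₂)=-0.098259-0.088767i
  term(m=+0) = -0.038063-0.000000i   from Y*(Ω₁)=-0.041527-0.000000i, Y(Ω₂)=+0.916578+0.000000i
  term(m=+1) = -0.044897+0.005879i   from Y*(Ω₁)=-0.281351-0.194344i, Y(Ω₂)=+0.098259-0.088767i
  term(m=+2) = +0.001079-0.000287i   from Y*(Ω₁)=+0.043057+0.113765i, Y(Ω₂)=+0.000929-0.009130i
  term(m=+3) = +0.000112-0.000046i   from Y*(Ω₁)=-0.074231+0.299850i, Y(Ω₂)=-0.000232-0.000316i
  term(m=+4) = -0.000004+0.000002i   from Y*(Ω₁)=+0.304499-0.269024i, Y(Ω₂)=-0.000011-0.000002i
  term(m=+5) = +0.000000-0.000000i   from Y*(Ω₁)=-0.209633+0.025092i, Y(Ω₂)=-0.000000+0.000000i
Total Σ_m = -0.125482+0.000000i. Multiply by 1.142397: -0.143351+0.000000i. P_5(cos γ) = -0.143351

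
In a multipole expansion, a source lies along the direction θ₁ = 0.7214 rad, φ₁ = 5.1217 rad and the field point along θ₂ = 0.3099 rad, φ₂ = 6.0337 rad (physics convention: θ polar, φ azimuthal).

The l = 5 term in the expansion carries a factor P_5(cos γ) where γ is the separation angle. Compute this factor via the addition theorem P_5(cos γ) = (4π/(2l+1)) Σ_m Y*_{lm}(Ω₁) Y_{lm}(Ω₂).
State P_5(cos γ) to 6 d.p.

-0.322384

Term-by-term m-sum for l=5 (normalisation 4π/11 = 1.142397):
  term(m=-5) = (-0.000011, 0.000071)   from Y*(Ω₁)=(0.051841, 0.026710), Y(Ω₂)=(0.000389, 0.001161)
  term(m=-4) = (-0.002217, 0.001230)   from Y*(Ω₁)=(-0.013922, 0.209208), Y(Ω₂)=(0.006553, 0.010160)
  term(m=-3) = (-0.026222, -0.011260)   from Y*(Ω₁)=(-0.382402, 0.136503), Y(Ω₂)=(0.051498, 0.047827)
  term(m=-2) = (-0.024839, -0.095992)   from Y*(Ω₁)=(-0.262231, -0.280262), Y(Ω₂)=(0.226840, 0.123620)
  term(m=-1) = (-0.015357, 0.019836)   from Y*(Ω₁)=(-0.018326, 0.042244), Y(Ω₂)=(0.527917, 0.134510)
  term(m=+0) = (-0.144911, -0.000000)   from Y*(Ω₁)=(-0.389915, -0.000000), Y(Ω₂)=(0.371647, 0.000000)
  term(m=+1) = (-0.015357, -0.019836)   from Y*(Ω₁)=(0.018326, 0.042244), Y(Ω₂)=(-0.527917, 0.134510)
  term(m=+2) = (-0.024839, 0.095992)   from Y*(Ω₁)=(-0.262231, 0.280262), Y(Ω₂)=(0.226840, -0.123620)
  term(m=+3) = (-0.026222, 0.011260)   from Y*(Ω₁)=(0.382402, 0.136503), Y(Ω₂)=(-0.051498, 0.047827)
  term(m=+4) = (-0.002217, -0.001230)   from Y*(Ω₁)=(-0.013922, -0.209208), Y(Ω₂)=(0.006553, -0.010160)
  term(m=+5) = (-0.000011, -0.000071)   from Y*(Ω₁)=(-0.051841, 0.026710), Y(Ω₂)=(-0.000389, 0.001161)
Total Σ_m = (-0.282200, 0.000000). Multiply by 1.142397: (-0.322384, 0.000000). P_5(cos γ) = -0.322384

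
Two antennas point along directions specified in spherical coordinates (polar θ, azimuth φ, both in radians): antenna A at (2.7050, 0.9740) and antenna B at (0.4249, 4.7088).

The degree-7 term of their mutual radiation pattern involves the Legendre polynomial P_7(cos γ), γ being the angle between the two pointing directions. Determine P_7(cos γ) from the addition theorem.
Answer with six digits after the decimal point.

-0.319212

Summing Y*_{l m}(θ₁,φ₁)·Y_{l m}(θ₂,φ₂) over m ∈ [−7, 7]; prefactor 4π/(2·7+1) = 0.837758:
  [-7]  conj(Y_{7,-7})(Ω₁) = (0.001040, 0.000616) ; Y_{7,-7}(Ω₂) = (0.000025, -0.001011) ; Δ = (0.000001, -0.000001)
  [-6]  conj(Y_{7,-6})(Ω₁) = (-0.008773, 0.004121) ; Y_{7,-6}(Ω₂) = (-0.008363, -0.000180) ; Δ = (0.000074, -0.000033)
  [-5]  conj(Y_{7,-5})(Ω₁) = (0.007533, -0.047402) ; Y_{7,-5}(Ω₂) = (-0.000767, 0.042759) ; Δ = (0.002021, 0.000359)
  [-4]  conj(Y_{7,-4})(Ω₁) = (0.118916, 0.111765) ; Y_{7,-4}(Ω₂) = (0.150406, 0.002159) ; Δ = (0.017644, 0.017067)
  [-3]  conj(Y_{7,-3})(Ω₁) = (-0.369294, 0.082423) ; Y_{7,-3}(Ω₂) = (0.003900, -0.362247) ; Δ = (0.028417, 0.134097)
  [-2]  conj(Y_{7,-2})(Ω₁) = (0.197042, -0.497362) ; Y_{7,-2}(Ω₂) = (-0.538259, -0.003864) ; Δ = (-0.107981, 0.266949)
  [-1]  conj(Y_{7,-1})(Ω₁) = (0.146098, 0.215026) ; Y_{7,-1}(Ω₂) = (-0.001073, 0.298970) ; Δ = (-0.064443, 0.043448)
  [+0]  conj(Y_{7,0})(Ω₁) = (0.376437, -0.000000) ; Y_{7,0}(Ω₂) = (-0.351977, 0.000000) ; Δ = (-0.132497, 0.000000)
  [+1]  conj(Y_{7,1})(Ω₁) = (-0.146098, 0.215026) ; Y_{7,1}(Ω₂) = (0.001073, 0.298970) ; Δ = (-0.064443, -0.043448)
  [+2]  conj(Y_{7,2})(Ω₁) = (0.197042, 0.497362) ; Y_{7,2}(Ω₂) = (-0.538259, 0.003864) ; Δ = (-0.107981, -0.266949)
  [+3]  conj(Y_{7,3})(Ω₁) = (0.369294, 0.082423) ; Y_{7,3}(Ω₂) = (-0.003900, -0.362247) ; Δ = (0.028417, -0.134097)
  [+4]  conj(Y_{7,4})(Ω₁) = (0.118916, -0.111765) ; Y_{7,4}(Ω₂) = (0.150406, -0.002159) ; Δ = (0.017644, -0.017067)
  [+5]  conj(Y_{7,5})(Ω₁) = (-0.007533, -0.047402) ; Y_{7,5}(Ω₂) = (0.000767, 0.042759) ; Δ = (0.002021, -0.000359)
  [+6]  conj(Y_{7,6})(Ω₁) = (-0.008773, -0.004121) ; Y_{7,6}(Ω₂) = (-0.008363, 0.000180) ; Δ = (0.000074, 0.000033)
  [+7]  conj(Y_{7,7})(Ω₁) = (-0.001040, 0.000616) ; Y_{7,7}(Ω₂) = (-0.000025, -0.001011) ; Δ = (0.000001, 0.000001)
Accumulated sum (-0.381031, 0.000000); after 4π/(2l+1) scaling, (-0.319212, 0.000000) ⇒ P_7 = -0.319212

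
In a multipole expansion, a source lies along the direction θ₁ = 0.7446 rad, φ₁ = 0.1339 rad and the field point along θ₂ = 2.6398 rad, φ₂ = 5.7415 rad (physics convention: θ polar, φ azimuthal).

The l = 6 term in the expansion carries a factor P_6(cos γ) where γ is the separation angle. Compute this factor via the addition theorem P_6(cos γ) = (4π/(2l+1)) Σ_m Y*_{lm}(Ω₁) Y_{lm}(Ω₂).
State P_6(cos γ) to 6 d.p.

0.281421

Summing Y*_{l m}(θ₁,φ₁)·Y_{l m}(θ₂,φ₂) over m ∈ [−6, 6]; prefactor 4π/(2·6+1) = 0.966644:
  m=-6: (0.032485, 0.033676) × (-0.005947, -0.000648) = (-0.000171, -0.000221)  (running Σ = (-0.000171, -0.000221))
  m=-5: (0.137917, 0.109153) × (0.034285, -0.015855) = (0.006459, 0.001556)  (running Σ = (0.006288, 0.001334))
  m=-4: (0.320206, 0.190031) × (-0.079912, 0.117830) = (-0.047980, 0.022544)  (running Σ = (-0.041692, 0.023878))
  m=-3: (0.404534, 0.171845) × (0.018802, -0.346172) = (0.067094, -0.136807)  (running Σ = (0.025402, -0.112929))
  m=-2: (0.132141, 0.036258) × (0.235083, 0.443480) = (0.014984, 0.067126)  (running Σ = (0.040386, -0.045803))
  m=-1: (-0.320037, -0.043111) × (-0.213980, -0.128757) = (0.062931, 0.050432)  (running Σ = (0.103317, 0.004628))
  m=0: (-0.241863, -0.000000) × (-0.349364, 0.000000) = (0.084498, 0.000000)  (running Σ = (0.187815, 0.004628))
  m=1: (0.320037, -0.043111) × (0.213980, -0.128757) = (0.062931, -0.050432)  (running Σ = (0.250746, -0.045803))
  m=2: (0.132141, -0.036258) × (0.235083, -0.443480) = (0.014984, -0.067126)  (running Σ = (0.265730, -0.112929))
  m=3: (-0.404534, 0.171845) × (-0.018802, -0.346172) = (0.067094, 0.136807)  (running Σ = (0.332824, 0.023878))
  m=4: (0.320206, -0.190031) × (-0.079912, -0.117830) = (-0.047980, -0.022544)  (running Σ = (0.284845, 0.001334))
  m=5: (-0.137917, 0.109153) × (-0.034285, -0.015855) = (0.006459, -0.001556)  (running Σ = (0.291304, -0.000221))
  m=6: (0.032485, -0.033676) × (-0.005947, 0.000648) = (-0.000171, 0.000221)  (running Σ = (0.291132, 0.000000))
Σ over m = (0.291132, 0.000000); ×(4π/13) → (0.281421, 0.000000). Real part: 0.281421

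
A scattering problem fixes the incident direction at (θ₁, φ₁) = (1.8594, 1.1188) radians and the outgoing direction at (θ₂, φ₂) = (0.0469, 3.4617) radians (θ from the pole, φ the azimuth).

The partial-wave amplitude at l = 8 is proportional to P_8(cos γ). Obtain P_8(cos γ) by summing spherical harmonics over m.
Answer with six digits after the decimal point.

-0.257755

Addition theorem: P_8(cos γ) = (4π/17) Σ_m Y*_{lm}(Ω₁) Y_{lm}(Ω₂), m = −8…8:
  term(m=-8) = (0.000000, 0.000000)   from Y*(Ω₁)=(-0.327043, 0.167932), Y(Ω₂)=(-0.000000, -0.000000)
  term(m=-7) = (0.000000, -0.000000)   from Y*(Ω₁)=(-0.009771, -0.436488), Y(Ω₂)=(0.000000, 0.000000)
  term(m=-6) = (0.000000, -0.000000)   from Y*(Ω₁)=(0.057125, 0.026172), Y(Ω₂)=(-0.000000, -0.000000)
  term(m=-5) = (0.000000, 0.000001)   from Y*(Ω₁)=(0.258116, -0.212679), Y(Ω₂)=(0.000000, 0.000002)
  term(m=-4) = (0.000013, 0.000001)   from Y*(Ω₁)=(0.045624, 0.188733), Y(Ω₂)=(0.000019, -0.000062)
  term(m=-3) = (-0.000264, 0.000244)   from Y*(Ω₁)=(0.246030, 0.053677), Y(Ω₂)=(-0.000819, 0.001170)
  term(m=-2) = (-0.000143, 0.005385)   from Y*(Ω₁)=(-0.148650, 0.188867), Y(Ω₂)=(0.017975, -0.013389)
  term(m=-1) = (-0.033309, -0.034207)   from Y*(Ω₁)=(0.091895, 0.189272), Y(Ω₂)=(-0.215398, 0.071406)
  term(m=+0) = (-0.281288, -0.000000)   from Y*(Ω₁)=(-0.251710, -0.000000), Y(Ω₂)=(1.117505, 0.000000)
  term(m=+1) = (-0.033309, 0.034207)   from Y*(Ω₁)=(-0.091895, 0.189272), Y(Ω₂)=(0.215398, 0.071406)
  term(m=+2) = (-0.000143, -0.005385)   from Y*(Ω₁)=(-0.148650, -0.188867), Y(Ω₂)=(0.017975, 0.013389)
  term(m=+3) = (-0.000264, -0.000244)   from Y*(Ω₁)=(-0.246030, 0.053677), Y(Ω₂)=(0.000819, 0.001170)
  term(m=+4) = (0.000013, -0.000001)   from Y*(Ω₁)=(0.045624, -0.188733), Y(Ω₂)=(0.000019, 0.000062)
  term(m=+5) = (0.000000, -0.000001)   from Y*(Ω₁)=(-0.258116, -0.212679), Y(Ω₂)=(-0.000000, 0.000002)
  term(m=+6) = (0.000000, 0.000000)   from Y*(Ω₁)=(0.057125, -0.026172), Y(Ω₂)=(-0.000000, 0.000000)
  term(m=+7) = (0.000000, 0.000000)   from Y*(Ω₁)=(0.009771, -0.436488), Y(Ω₂)=(-0.000000, 0.000000)
  term(m=+8) = (0.000000, -0.000000)   from Y*(Ω₁)=(-0.327043, -0.167932), Y(Ω₂)=(-0.000000, 0.000000)
Total Σ_m = (-0.348695, 0.000000). Multiply by 0.739198: (-0.257755, 0.000000). P_8(cos γ) = -0.257755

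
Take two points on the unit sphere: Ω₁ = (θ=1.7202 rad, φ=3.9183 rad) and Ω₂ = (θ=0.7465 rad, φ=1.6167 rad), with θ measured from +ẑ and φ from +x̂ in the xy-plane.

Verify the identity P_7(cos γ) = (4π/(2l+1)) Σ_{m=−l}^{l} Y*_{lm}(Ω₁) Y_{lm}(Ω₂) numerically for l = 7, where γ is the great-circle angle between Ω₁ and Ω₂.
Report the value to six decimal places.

Addition theorem: P_7(cos γ) = (4π/15) Σ_m Y*_{lm}(Ω₁) Y_{lm}(Ω₂), m = −7…7:
  m=-7: Y*=-0.30643 + 0.34618j  Y=0.01052 + 0.03159j  product -0.01416 - 0.00604j
  m=-6: Y*=0.01357 + 0.26003j  Y=-0.12961 + 0.03663j  product -0.01128 - 0.03320j
  m=-5: Y*=-0.18209 - 0.16691j  Y=-0.07239 - 0.30985j  product -0.03854 + 0.06850j
  m=-4: Y*=-0.28309 + 0.00984j  Y=0.45110 - 0.08377j  product -0.12688 + 0.02816j
  m=-3: Y*=0.11842 - 0.12476j  Y=0.04260 + 0.30741j  product 0.04340 + 0.03109j
  m=-2: Y*=-0.00500 - 0.28765j  Y=0.14513 - 0.01336j  product -0.00457 - 0.04168j
  m=-1: Y*=0.10124 + 0.09949j  Y=0.01764 + 0.38398j  product -0.03642 + 0.04063j
  m=+0: Y*=0.28821 + 0.00000j  Y=0.03206 + 0.00000j  product 0.00924 + 0.00000j
  m=+1: Y*=-0.10124 + 0.09949j  Y=-0.01764 + 0.38398j  product -0.03642 - 0.04063j
  m=+2: Y*=-0.00500 + 0.28765j  Y=0.14513 + 0.01336j  product -0.00457 + 0.04168j
  m=+3: Y*=-0.11842 - 0.12476j  Y=-0.04260 + 0.30741j  product 0.04340 - 0.03109j
  m=+4: Y*=-0.28309 - 0.00984j  Y=0.45110 + 0.08377j  product -0.12688 - 0.02816j
  m=+5: Y*=0.18209 - 0.16691j  Y=0.07239 - 0.30985j  product -0.03854 - 0.06850j
  m=+6: Y*=0.01357 - 0.26003j  Y=-0.12961 - 0.03663j  product -0.01128 + 0.03320j
  m=+7: Y*=0.30643 + 0.34618j  Y=-0.01052 + 0.03159j  product -0.01416 + 0.00604j
Total Σ_m = -0.36765 - 0.00000j. Multiply by 0.837758: -0.30800 - 0.00000j. P_7(cos γ) = -0.308002

-0.308002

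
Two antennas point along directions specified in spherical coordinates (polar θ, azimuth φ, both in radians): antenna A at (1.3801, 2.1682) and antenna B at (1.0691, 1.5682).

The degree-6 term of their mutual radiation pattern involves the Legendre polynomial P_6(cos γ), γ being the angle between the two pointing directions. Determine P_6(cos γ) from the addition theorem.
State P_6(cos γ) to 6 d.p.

-0.394128

Expand P_6 via completeness: Σ_{m} conj(Y_{6,m}) at Ω₁ times Y_{6,m} at Ω₂ —
  term(m=-6) = -0.08518 - 0.04204j   from Y*(Ω₁)=0.39111 + 0.18548j, Y(Ω₂)=-0.21942 - 0.00342j
  term(m=-5) = -0.11949 + 0.01703j   from Y*(Ω₁)=-0.04457 - 0.28601j, Y(Ω₂)=0.00541 - 0.41693j
  term(m=-4) = 0.04814 - 0.04410j   from Y*(Ω₁)=0.14648 - 0.13700j, Y(Ω₂)=0.32552 + 0.00338j
  term(m=-3) = -0.00666 + 0.02854j   from Y*(Ω₁)=-0.29700 - 0.06686j, Y(Ω₂)=0.00075 - 0.09626j
  term(m=-2) = -0.01577 - 0.04055j   from Y*(Ω₁)=-0.04565 - 0.11563j, Y(Ω₂)=0.34997 + 0.00182j
  term(m=-1) = -0.00755 - 0.00516j   from Y*(Ω₁)=-0.17099 + 0.25134j, Y(Ω₂)=-0.00008 + 0.03008j
  term(m=+0) = -0.03473 + 0.00000j   from Y*(Ω₁)=-0.10321 + 0.00000j, Y(Ω₂)=0.33645 + 0.00000j
  term(m=+1) = -0.00755 + 0.00516j   from Y*(Ω₁)=0.17099 + 0.25134j, Y(Ω₂)=0.00008 + 0.03008j
  term(m=+2) = -0.01577 + 0.04055j   from Y*(Ω₁)=-0.04565 + 0.11563j, Y(Ω₂)=0.34997 - 0.00182j
  term(m=+3) = -0.00666 - 0.02854j   from Y*(Ω₁)=0.29700 - 0.06686j, Y(Ω₂)=-0.00075 - 0.09626j
  term(m=+4) = 0.04814 + 0.04410j   from Y*(Ω₁)=0.14648 + 0.13700j, Y(Ω₂)=0.32552 - 0.00338j
  term(m=+5) = -0.11949 - 0.01703j   from Y*(Ω₁)=0.04457 - 0.28601j, Y(Ω₂)=-0.00541 - 0.41693j
  term(m=+6) = -0.08518 + 0.04204j   from Y*(Ω₁)=0.39111 - 0.18548j, Y(Ω₂)=-0.21942 + 0.00342j
Accumulated sum -0.40773 + 0.00000j; after 4π/(2l+1) scaling, -0.39413 + 0.00000j ⇒ P_6 = -0.394128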